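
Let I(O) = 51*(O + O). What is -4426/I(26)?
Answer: -2213/1326 ≈ -1.6689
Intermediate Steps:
I(O) = 102*O (I(O) = 51*(2*O) = 102*O)
-4426/I(26) = -4426/(102*26) = -4426/2652 = -4426*1/2652 = -2213/1326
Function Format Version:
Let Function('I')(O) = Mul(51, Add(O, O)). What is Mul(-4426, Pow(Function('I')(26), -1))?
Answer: Rational(-2213, 1326) ≈ -1.6689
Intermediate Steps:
Function('I')(O) = Mul(102, O) (Function('I')(O) = Mul(51, Mul(2, O)) = Mul(102, O))
Mul(-4426, Pow(Function('I')(26), -1)) = Mul(-4426, Pow(Mul(102, 26), -1)) = Mul(-4426, Pow(2652, -1)) = Mul(-4426, Rational(1, 2652)) = Rational(-2213, 1326)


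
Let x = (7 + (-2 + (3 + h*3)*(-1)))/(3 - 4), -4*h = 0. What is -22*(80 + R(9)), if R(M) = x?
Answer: -1716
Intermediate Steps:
h = 0 (h = -1/4*0 = 0)
x = -2 (x = (7 + (-2 + (3 + 0*3)*(-1)))/(3 - 4) = (7 + (-2 + (3 + 0)*(-1)))/(-1) = (7 + (-2 + 3*(-1)))*(-1) = (7 + (-2 - 3))*(-1) = (7 - 5)*(-1) = 2*(-1) = -2)
R(M) = -2
-22*(80 + R(9)) = -22*(80 - 2) = -22*78 = -1*1716 = -1716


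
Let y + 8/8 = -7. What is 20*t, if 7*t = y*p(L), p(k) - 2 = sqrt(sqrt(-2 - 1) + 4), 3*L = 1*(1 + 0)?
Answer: -320/7 - 160*sqrt(4 + I*sqrt(3))/7 ≈ -92.443 - 9.6826*I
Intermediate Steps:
y = -8 (y = -1 - 7 = -8)
L = 1/3 (L = (1*(1 + 0))/3 = (1*1)/3 = (1/3)*1 = 1/3 ≈ 0.33333)
p(k) = 2 + sqrt(4 + I*sqrt(3)) (p(k) = 2 + sqrt(sqrt(-2 - 1) + 4) = 2 + sqrt(sqrt(-3) + 4) = 2 + sqrt(I*sqrt(3) + 4) = 2 + sqrt(4 + I*sqrt(3)))
t = -16/7 - 8*sqrt(4 + I*sqrt(3))/7 (t = (-8*(2 + sqrt(4 + I*sqrt(3))))/7 = (-16 - 8*sqrt(4 + I*sqrt(3)))/7 = -16/7 - 8*sqrt(4 + I*sqrt(3))/7 ≈ -4.6221 - 0.48413*I)
20*t = 20*(-16/7 - 8*sqrt(4 + I*sqrt(3))/7) = -320/7 - 160*sqrt(4 + I*sqrt(3))/7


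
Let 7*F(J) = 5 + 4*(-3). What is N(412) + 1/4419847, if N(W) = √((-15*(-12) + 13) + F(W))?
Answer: 1/4419847 + 8*√3 ≈ 13.856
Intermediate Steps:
F(J) = -1 (F(J) = (5 + 4*(-3))/7 = (5 - 12)/7 = (⅐)*(-7) = -1)
N(W) = 8*√3 (N(W) = √((-15*(-12) + 13) - 1) = √((180 + 13) - 1) = √(193 - 1) = √192 = 8*√3)
N(412) + 1/4419847 = 8*√3 + 1/4419847 = 1/4419847 + 8*√3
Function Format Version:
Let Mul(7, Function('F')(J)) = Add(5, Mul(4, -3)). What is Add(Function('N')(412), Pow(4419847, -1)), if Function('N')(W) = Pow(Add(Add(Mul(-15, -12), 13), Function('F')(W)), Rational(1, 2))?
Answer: Add(Rational(1, 4419847), Mul(8, Pow(3, Rational(1, 2)))) ≈ 13.856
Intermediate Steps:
Function('F')(J) = -1 (Function('F')(J) = Mul(Rational(1, 7), Add(5, Mul(4, -3))) = Mul(Rational(1, 7), Add(5, -12)) = Mul(Rational(1, 7), -7) = -1)
Function('N')(W) = Mul(8, Pow(3, Rational(1, 2))) (Function('N')(W) = Pow(Add(Add(Mul(-15, -12), 13), -1), Rational(1, 2)) = Pow(Add(Add(180, 13), -1), Rational(1, 2)) = Pow(Add(193, -1), Rational(1, 2)) = Pow(192, Rational(1, 2)) = Mul(8, Pow(3, Rational(1, 2))))
Add(Function('N')(412), Pow(4419847, -1)) = Add(Mul(8, Pow(3, Rational(1, 2))), Pow(4419847, -1)) = Add(Mul(8, Pow(3, Rational(1, 2))), Rational(1, 4419847)) = Add(Rational(1, 4419847), Mul(8, Pow(3, Rational(1, 2))))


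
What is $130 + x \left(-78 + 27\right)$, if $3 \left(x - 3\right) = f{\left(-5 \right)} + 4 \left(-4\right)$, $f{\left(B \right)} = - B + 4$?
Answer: $96$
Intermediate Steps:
$f{\left(B \right)} = 4 - B$
$x = \frac{2}{3}$ ($x = 3 + \frac{\left(4 - -5\right) + 4 \left(-4\right)}{3} = 3 + \frac{\left(4 + 5\right) - 16}{3} = 3 + \frac{9 - 16}{3} = 3 + \frac{1}{3} \left(-7\right) = 3 - \frac{7}{3} = \frac{2}{3} \approx 0.66667$)
$130 + x \left(-78 + 27\right) = 130 + \frac{2 \left(-78 + 27\right)}{3} = 130 + \frac{2}{3} \left(-51\right) = 130 - 34 = 96$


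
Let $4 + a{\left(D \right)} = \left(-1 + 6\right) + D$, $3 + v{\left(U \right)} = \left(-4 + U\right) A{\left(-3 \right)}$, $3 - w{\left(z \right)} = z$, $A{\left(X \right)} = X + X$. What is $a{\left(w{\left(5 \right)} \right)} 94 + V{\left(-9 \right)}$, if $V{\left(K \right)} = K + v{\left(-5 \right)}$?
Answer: $-52$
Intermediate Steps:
$A{\left(X \right)} = 2 X$
$w{\left(z \right)} = 3 - z$
$v{\left(U \right)} = 21 - 6 U$ ($v{\left(U \right)} = -3 + \left(-4 + U\right) 2 \left(-3\right) = -3 + \left(-4 + U\right) \left(-6\right) = -3 - \left(-24 + 6 U\right) = 21 - 6 U$)
$a{\left(D \right)} = 1 + D$ ($a{\left(D \right)} = -4 + \left(\left(-1 + 6\right) + D\right) = -4 + \left(5 + D\right) = 1 + D$)
$V{\left(K \right)} = 51 + K$ ($V{\left(K \right)} = K + \left(21 - -30\right) = K + \left(21 + 30\right) = K + 51 = 51 + K$)
$a{\left(w{\left(5 \right)} \right)} 94 + V{\left(-9 \right)} = \left(1 + \left(3 - 5\right)\right) 94 + \left(51 - 9\right) = \left(1 + \left(3 - 5\right)\right) 94 + 42 = \left(1 - 2\right) 94 + 42 = \left(-1\right) 94 + 42 = -94 + 42 = -52$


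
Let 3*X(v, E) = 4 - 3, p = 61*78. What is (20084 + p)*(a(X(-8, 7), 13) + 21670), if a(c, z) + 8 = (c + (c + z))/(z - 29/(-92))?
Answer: 1977711913724/3675 ≈ 5.3815e+8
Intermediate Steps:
p = 4758
X(v, E) = ⅓ (X(v, E) = (4 - 3)/3 = (⅓)*1 = ⅓)
a(c, z) = -8 + (z + 2*c)/(29/92 + z) (a(c, z) = -8 + (c + (c + z))/(z - 29/(-92)) = -8 + (z + 2*c)/(z - 29*(-1/92)) = -8 + (z + 2*c)/(z + 29/92) = -8 + (z + 2*c)/(29/92 + z))
(20084 + p)*(a(X(-8, 7), 13) + 21670) = (20084 + 4758)*(4*(-58 - 161*13 + 46*(⅓))/(29 + 92*13) + 21670) = 24842*(4*(-58 - 2093 + 46/3)/(29 + 1196) + 21670) = 24842*(4*(-6407/3)/1225 + 21670) = 24842*(4*(1/1225)*(-6407/3) + 21670) = 24842*(-25628/3675 + 21670) = 24842*(79611622/3675) = 1977711913724/3675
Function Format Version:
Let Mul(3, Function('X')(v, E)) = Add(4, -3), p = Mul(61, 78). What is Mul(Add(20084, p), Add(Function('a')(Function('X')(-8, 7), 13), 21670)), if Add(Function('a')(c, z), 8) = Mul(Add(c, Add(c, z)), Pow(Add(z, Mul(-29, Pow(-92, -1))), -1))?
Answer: Rational(1977711913724, 3675) ≈ 5.3815e+8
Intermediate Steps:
p = 4758
Function('X')(v, E) = Rational(1, 3) (Function('X')(v, E) = Mul(Rational(1, 3), Add(4, -3)) = Mul(Rational(1, 3), 1) = Rational(1, 3))
Function('a')(c, z) = Add(-8, Mul(Pow(Add(Rational(29, 92), z), -1), Add(z, Mul(2, c)))) (Function('a')(c, z) = Add(-8, Mul(Add(c, Add(c, z)), Pow(Add(z, Mul(-29, Pow(-92, -1))), -1))) = Add(-8, Mul(Add(z, Mul(2, c)), Pow(Add(z, Mul(-29, Rational(-1, 92))), -1))) = Add(-8, Mul(Add(z, Mul(2, c)), Pow(Add(z, Rational(29, 92)), -1))) = Add(-8, Mul(Add(z, Mul(2, c)), Pow(Add(Rational(29, 92), z), -1))) = Add(-8, Mul(Pow(Add(Rational(29, 92), z), -1), Add(z, Mul(2, c)))))
Mul(Add(20084, p), Add(Function('a')(Function('X')(-8, 7), 13), 21670)) = Mul(Add(20084, 4758), Add(Mul(4, Pow(Add(29, Mul(92, 13)), -1), Add(-58, Mul(-161, 13), Mul(46, Rational(1, 3)))), 21670)) = Mul(24842, Add(Mul(4, Pow(Add(29, 1196), -1), Add(-58, -2093, Rational(46, 3))), 21670)) = Mul(24842, Add(Mul(4, Pow(1225, -1), Rational(-6407, 3)), 21670)) = Mul(24842, Add(Mul(4, Rational(1, 1225), Rational(-6407, 3)), 21670)) = Mul(24842, Add(Rational(-25628, 3675), 21670)) = Mul(24842, Rational(79611622, 3675)) = Rational(1977711913724, 3675)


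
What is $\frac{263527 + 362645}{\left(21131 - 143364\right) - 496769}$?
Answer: $- \frac{104362}{103167} \approx -1.0116$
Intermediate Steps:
$\frac{263527 + 362645}{\left(21131 - 143364\right) - 496769} = \frac{626172}{\left(21131 - 143364\right) - 496769} = \frac{626172}{-122233 - 496769} = \frac{626172}{-619002} = 626172 \left(- \frac{1}{619002}\right) = - \frac{104362}{103167}$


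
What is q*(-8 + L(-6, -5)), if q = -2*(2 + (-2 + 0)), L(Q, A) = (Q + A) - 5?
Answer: 0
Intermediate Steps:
L(Q, A) = -5 + A + Q (L(Q, A) = (A + Q) - 5 = -5 + A + Q)
q = 0 (q = -2*(2 - 2) = -2*0 = 0)
q*(-8 + L(-6, -5)) = 0*(-8 + (-5 - 5 - 6)) = 0*(-8 - 16) = 0*(-24) = 0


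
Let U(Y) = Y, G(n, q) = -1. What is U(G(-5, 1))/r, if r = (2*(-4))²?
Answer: -1/64 ≈ -0.015625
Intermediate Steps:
r = 64 (r = (-8)² = 64)
U(G(-5, 1))/r = -1/64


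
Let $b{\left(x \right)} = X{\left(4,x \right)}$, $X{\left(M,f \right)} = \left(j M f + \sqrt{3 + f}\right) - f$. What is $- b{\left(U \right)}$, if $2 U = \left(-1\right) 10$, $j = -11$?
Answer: $-225 - i \sqrt{2} \approx -225.0 - 1.4142 i$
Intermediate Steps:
$U = -5$ ($U = \frac{\left(-1\right) 10}{2} = \frac{1}{2} \left(-10\right) = -5$)
$X{\left(M,f \right)} = \sqrt{3 + f} - f - 11 M f$ ($X{\left(M,f \right)} = \left(- 11 M f + \sqrt{3 + f}\right) - f = \left(\sqrt{3 + f} - 11 M f\right) - f = \sqrt{3 + f} - f - 11 M f$)
$b{\left(x \right)} = \sqrt{3 + x} - 45 x$ ($b{\left(x \right)} = \sqrt{3 + x} - x - 44 x = \sqrt{3 + x} - 45 x$)
$- b{\left(U \right)} = - (\sqrt{3 - 5} - -225) = - (\sqrt{-2} + 225) = - (i \sqrt{2} + 225) = - (225 + i \sqrt{2}) = -225 - i \sqrt{2}$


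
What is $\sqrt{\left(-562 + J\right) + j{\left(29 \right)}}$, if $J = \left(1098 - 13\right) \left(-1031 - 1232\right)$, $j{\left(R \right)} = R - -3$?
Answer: $i \sqrt{2455885} \approx 1567.1 i$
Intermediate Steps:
$j{\left(R \right)} = 3 + R$ ($j{\left(R \right)} = R + 3 = 3 + R$)
$J = -2455355$ ($J = 1085 \left(-2263\right) = -2455355$)
$\sqrt{\left(-562 + J\right) + j{\left(29 \right)}} = \sqrt{\left(-562 - 2455355\right) + \left(3 + 29\right)} = \sqrt{-2455917 + 32} = \sqrt{-2455885} = i \sqrt{2455885}$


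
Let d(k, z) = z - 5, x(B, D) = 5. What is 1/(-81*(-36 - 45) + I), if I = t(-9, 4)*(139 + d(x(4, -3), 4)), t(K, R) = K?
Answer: 1/5319 ≈ 0.00018801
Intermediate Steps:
d(k, z) = -5 + z
I = -1242 (I = -9*(139 + (-5 + 4)) = -9*(139 - 1) = -9*138 = -1242)
1/(-81*(-36 - 45) + I) = 1/(-81*(-36 - 45) - 1242) = 1/(-81*(-81) - 1242) = 1/(6561 - 1242) = 1/5319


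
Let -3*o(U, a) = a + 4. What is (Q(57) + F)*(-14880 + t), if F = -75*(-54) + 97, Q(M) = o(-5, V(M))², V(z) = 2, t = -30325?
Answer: -187645955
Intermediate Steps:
o(U, a) = -4/3 - a/3 (o(U, a) = -(a + 4)/3 = -(4 + a)/3 = -4/3 - a/3)
Q(M) = 4 (Q(M) = (-4/3 - ⅓*2)² = (-4/3 - ⅔)² = (-2)² = 4)
F = 4147 (F = 4050 + 97 = 4147)
(Q(57) + F)*(-14880 + t) = (4 + 4147)*(-14880 - 30325) = 4151*(-45205) = -187645955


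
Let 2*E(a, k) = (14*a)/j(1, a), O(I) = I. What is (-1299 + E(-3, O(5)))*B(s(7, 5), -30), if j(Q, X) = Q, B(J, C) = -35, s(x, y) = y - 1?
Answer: 46200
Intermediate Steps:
s(x, y) = -1 + y
E(a, k) = 7*a (E(a, k) = ((14*a)/1)/2 = ((14*a)*1)/2 = (14*a)/2 = 7*a)
(-1299 + E(-3, O(5)))*B(s(7, 5), -30) = (-1299 + 7*(-3))*(-35) = (-1299 - 21)*(-35) = -1320*(-35) = 46200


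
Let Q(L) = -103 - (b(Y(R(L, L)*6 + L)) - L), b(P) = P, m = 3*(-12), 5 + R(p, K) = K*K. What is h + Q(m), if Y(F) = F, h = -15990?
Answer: -23839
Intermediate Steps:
R(p, K) = -5 + K**2 (R(p, K) = -5 + K*K = -5 + K**2)
m = -36
Q(L) = -73 - 6*L**2 (Q(L) = -103 - (((-5 + L**2)*6 + L) - L) = -103 - (((-30 + 6*L**2) + L) - L) = -103 - ((-30 + L + 6*L**2) - L) = -103 - (-30 + 6*L**2) = -103 + (30 - 6*L**2) = -73 - 6*L**2)
h + Q(m) = -15990 + (-73 - 6*(-36)**2) = -15990 + (-73 - 6*1296) = -15990 + (-73 - 7776) = -15990 - 7849 = -23839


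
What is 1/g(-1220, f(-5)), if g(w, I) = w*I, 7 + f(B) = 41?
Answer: -1/41480 ≈ -2.4108e-5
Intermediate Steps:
f(B) = 34 (f(B) = -7 + 41 = 34)
g(w, I) = I*w
1/g(-1220, f(-5)) = 1/(34*(-1220)) = 1/(-41480) = -1/41480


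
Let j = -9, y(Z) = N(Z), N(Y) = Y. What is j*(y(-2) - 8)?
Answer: 90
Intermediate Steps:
y(Z) = Z
j*(y(-2) - 8) = -9*(-2 - 8) = -9*(-10) = 90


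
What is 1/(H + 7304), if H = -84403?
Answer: -1/77099 ≈ -1.2970e-5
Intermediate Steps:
1/(H + 7304) = 1/(-84403 + 7304) = 1/(-77099) = -1/77099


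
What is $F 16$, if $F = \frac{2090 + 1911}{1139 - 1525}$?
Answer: $- \frac{32008}{193} \approx -165.84$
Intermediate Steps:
$F = - \frac{4001}{386}$ ($F = \frac{4001}{-386} = 4001 \left(- \frac{1}{386}\right) = - \frac{4001}{386} \approx -10.365$)
$F 16 = \left(- \frac{4001}{386}\right) 16 = - \frac{32008}{193}$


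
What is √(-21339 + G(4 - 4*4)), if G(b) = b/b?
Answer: I*√21338 ≈ 146.08*I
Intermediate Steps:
G(b) = 1
√(-21339 + G(4 - 4*4)) = √(-21339 + 1) = √(-21338) = I*√21338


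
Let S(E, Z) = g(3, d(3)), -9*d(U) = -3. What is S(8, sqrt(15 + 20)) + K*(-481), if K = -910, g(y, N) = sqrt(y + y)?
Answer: 437710 + sqrt(6) ≈ 4.3771e+5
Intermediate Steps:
d(U) = 1/3 (d(U) = -1/9*(-3) = 1/3)
g(y, N) = sqrt(2)*sqrt(y) (g(y, N) = sqrt(2*y) = sqrt(2)*sqrt(y))
S(E, Z) = sqrt(6) (S(E, Z) = sqrt(2)*sqrt(3) = sqrt(6))
S(8, sqrt(15 + 20)) + K*(-481) = sqrt(6) - 910*(-481) = sqrt(6) + 437710 = 437710 + sqrt(6)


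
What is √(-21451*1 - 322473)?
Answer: 2*I*√85981 ≈ 586.45*I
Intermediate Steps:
√(-21451*1 - 322473) = √(-21451 - 322473) = √(-343924) = 2*I*√85981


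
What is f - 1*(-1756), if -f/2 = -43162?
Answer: 88080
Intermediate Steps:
f = 86324 (f = -2*(-43162) = 86324)
f - 1*(-1756) = 86324 - 1*(-1756) = 86324 + 1756 = 88080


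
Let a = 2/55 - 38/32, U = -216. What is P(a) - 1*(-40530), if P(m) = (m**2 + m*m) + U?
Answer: 15610606969/387200 ≈ 40317.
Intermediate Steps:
a = -1013/880 (a = 2*(1/55) - 38*1/32 = 2/55 - 19/16 = -1013/880 ≈ -1.1511)
P(m) = -216 + 2*m**2 (P(m) = (m**2 + m*m) - 216 = (m**2 + m**2) - 216 = 2*m**2 - 216 = -216 + 2*m**2)
P(a) - 1*(-40530) = (-216 + 2*(-1013/880)**2) - 1*(-40530) = (-216 + 2*(1026169/774400)) + 40530 = (-216 + 1026169/387200) + 40530 = -82609031/387200 + 40530 = 15610606969/387200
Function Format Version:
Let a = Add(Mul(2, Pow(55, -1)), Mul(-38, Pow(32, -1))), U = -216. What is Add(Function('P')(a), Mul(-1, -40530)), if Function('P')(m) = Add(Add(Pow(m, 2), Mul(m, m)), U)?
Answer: Rational(15610606969, 387200) ≈ 40317.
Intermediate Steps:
a = Rational(-1013, 880) (a = Add(Mul(2, Rational(1, 55)), Mul(-38, Rational(1, 32))) = Add(Rational(2, 55), Rational(-19, 16)) = Rational(-1013, 880) ≈ -1.1511)
Function('P')(m) = Add(-216, Mul(2, Pow(m, 2))) (Function('P')(m) = Add(Add(Pow(m, 2), Mul(m, m)), -216) = Add(Add(Pow(m, 2), Pow(m, 2)), -216) = Add(Mul(2, Pow(m, 2)), -216) = Add(-216, Mul(2, Pow(m, 2))))
Add(Function('P')(a), Mul(-1, -40530)) = Add(Add(-216, Mul(2, Pow(Rational(-1013, 880), 2))), Mul(-1, -40530)) = Add(Add(-216, Mul(2, Rational(1026169, 774400))), 40530) = Add(Add(-216, Rational(1026169, 387200)), 40530) = Add(Rational(-82609031, 387200), 40530) = Rational(15610606969, 387200)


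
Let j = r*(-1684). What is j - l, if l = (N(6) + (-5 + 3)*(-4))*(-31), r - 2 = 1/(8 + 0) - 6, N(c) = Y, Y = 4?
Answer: 13795/2 ≈ 6897.5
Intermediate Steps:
N(c) = 4
r = -31/8 (r = 2 + (1/(8 + 0) - 6) = 2 + (1/8 - 6) = 2 - 47/8 = -31/8 ≈ -3.8750)
j = 13051/2 (j = -31/8*(-1684) = 13051/2 ≈ 6525.5)
l = -372 (l = (4 + (-5 + 3)*(-4))*(-31) = (4 - 2*(-4))*(-31) = (4 + 8)*(-31) = 12*(-31) = -372)
j - l = 13051/2 - 1*(-372) = 13051/2 + 372 = 13795/2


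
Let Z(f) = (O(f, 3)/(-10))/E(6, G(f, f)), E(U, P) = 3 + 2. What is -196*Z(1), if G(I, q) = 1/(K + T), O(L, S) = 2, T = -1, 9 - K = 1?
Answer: 196/25 ≈ 7.8400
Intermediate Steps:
K = 8 (K = 9 - 1*1 = 9 - 1 = 8)
G(I, q) = ⅐ (G(I, q) = 1/(8 - 1) = 1/7 = ⅐)
E(U, P) = 5
Z(f) = -1/25 (Z(f) = (2/(-10))/5 = (2*(-⅒))*(⅕) = -⅕*⅕ = -1/25)
-196*Z(1) = -196*(-1/25) = 196/25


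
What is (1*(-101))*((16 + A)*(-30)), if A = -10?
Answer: 18180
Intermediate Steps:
(1*(-101))*((16 + A)*(-30)) = (1*(-101))*((16 - 10)*(-30)) = -606*(-30) = -101*(-180) = 18180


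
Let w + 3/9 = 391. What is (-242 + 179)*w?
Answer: -24612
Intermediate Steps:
w = 1172/3 (w = -⅓ + 391 = 1172/3 ≈ 390.67)
(-242 + 179)*w = (-242 + 179)*(1172/3) = -63*1172/3 = -24612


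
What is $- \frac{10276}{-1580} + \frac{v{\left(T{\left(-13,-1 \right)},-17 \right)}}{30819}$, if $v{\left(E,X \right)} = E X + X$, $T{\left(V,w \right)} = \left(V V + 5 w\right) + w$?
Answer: $\frac{78072751}{12173505} \approx 6.4133$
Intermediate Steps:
$T{\left(V,w \right)} = V^{2} + 6 w$ ($T{\left(V,w \right)} = \left(V^{2} + 5 w\right) + w = V^{2} + 6 w$)
$v{\left(E,X \right)} = X + E X$
$- \frac{10276}{-1580} + \frac{v{\left(T{\left(-13,-1 \right)},-17 \right)}}{30819} = - \frac{10276}{-1580} + \frac{\left(-17\right) \left(1 + \left(\left(-13\right)^{2} + 6 \left(-1\right)\right)\right)}{30819} = \left(-10276\right) \left(- \frac{1}{1580}\right) + - 17 \left(1 + \left(169 - 6\right)\right) \frac{1}{30819} = \frac{2569}{395} + - 17 \left(1 + 163\right) \frac{1}{30819} = \frac{2569}{395} + \left(-17\right) 164 \cdot \frac{1}{30819} = \frac{2569}{395} - \frac{2788}{30819} = \frac{78072751}{12173505}$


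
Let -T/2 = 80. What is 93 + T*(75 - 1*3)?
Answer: -11427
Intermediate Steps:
T = -160 (T = -2*80 = -160)
93 + T*(75 - 1*3) = 93 - 160*(75 - 1*3) = 93 - 160*(75 - 3) = 93 - 160*72 = 93 - 11520 = -11427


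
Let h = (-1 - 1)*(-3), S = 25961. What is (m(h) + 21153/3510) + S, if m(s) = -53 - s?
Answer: 30312391/1170 ≈ 25908.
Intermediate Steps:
h = 6 (h = -2*(-3) = 6)
(m(h) + 21153/3510) + S = ((-53 - 1*6) + 21153/3510) + 25961 = ((-53 - 6) + 21153*(1/3510)) + 25961 = (-59 + 7051/1170) + 25961 = -61979/1170 + 25961 = 30312391/1170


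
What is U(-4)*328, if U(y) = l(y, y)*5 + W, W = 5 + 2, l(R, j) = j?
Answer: -4264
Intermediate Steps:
W = 7
U(y) = 7 + 5*y (U(y) = y*5 + 7 = 5*y + 7 = 7 + 5*y)
U(-4)*328 = (7 + 5*(-4))*328 = (7 - 20)*328 = -13*328 = -4264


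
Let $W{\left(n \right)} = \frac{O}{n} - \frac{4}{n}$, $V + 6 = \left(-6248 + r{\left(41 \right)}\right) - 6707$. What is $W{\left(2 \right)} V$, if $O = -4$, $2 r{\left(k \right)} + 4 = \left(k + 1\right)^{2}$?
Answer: $48324$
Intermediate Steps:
$r{\left(k \right)} = -2 + \frac{\left(1 + k\right)^{2}}{2}$ ($r{\left(k \right)} = -2 + \frac{\left(k + 1\right)^{2}}{2} = -2 + \frac{\left(1 + k\right)^{2}}{2}$)
$V = -12081$ ($V = -6 - \left(12957 - \frac{\left(1 + 41\right)^{2}}{2}\right) = -6 - 12075 = -12081$)
$W{\left(n \right)} = - \frac{8}{n}$ ($W{\left(n \right)} = - \frac{4}{n} - \frac{4}{n} = - \frac{8}{n}$)
$W{\left(2 \right)} V = - \frac{8}{2} \left(-12081\right) = \left(-8\right) \frac{1}{2} \left(-12081\right) = \left(-4\right) \left(-12081\right) = 48324$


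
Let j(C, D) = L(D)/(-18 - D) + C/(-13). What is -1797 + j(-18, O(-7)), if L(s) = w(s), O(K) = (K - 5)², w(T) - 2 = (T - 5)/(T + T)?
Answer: -1089100303/606528 ≈ -1795.6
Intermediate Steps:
w(T) = 2 + (-5 + T)/(2*T) (w(T) = 2 + (T - 5)/(T + T) = 2 + (-5 + T)/((2*T)) = 2 + (-5 + T)*(1/(2*T)) = 2 + (-5 + T)/(2*T))
O(K) = (-5 + K)²
L(s) = 5*(-1 + s)/(2*s)
j(C, D) = -C/13 + 5*(-1 + D)/(2*D*(-18 - D)) (j(C, D) = (5*(-1 + D)/(2*D))/(-18 - D) + C/(-13) = 5*(-1 + D)/(2*D*(-18 - D)) + C*(-1/13) = 5*(-1 + D)/(2*D*(-18 - D)) - C/13 = -C/13 + 5*(-1 + D)/(2*D*(-18 - D)))
-1797 + j(-18, O(-7)) = -1797 + (65 - 65*(-5 - 7)² - 2*(-18)*(-5 - 7)²*(18 + (-5 - 7)²))/(26*((-5 - 7)²)*(18 + (-5 - 7)²)) = -1797 + (65 - 65*(-12)² - 2*(-18)*(-12)²*(18 + (-12)²))/(26*((-12)²)*(18 + (-12)²)) = -1797 + (1/26)*(65 - 65*144 - 2*(-18)*144*(18 + 144))/(144*(18 + 144)) = -1797 + (1/26)*(1/144)*(65 - 9360 - 2*(-18)*144*162)/162 = -1797 + (1/26)*(1/144)*(1/162)*(65 - 9360 + 839808) = -1797 + (1/26)*(1/144)*(1/162)*830513 = -1797 + 830513/606528 = -1089100303/606528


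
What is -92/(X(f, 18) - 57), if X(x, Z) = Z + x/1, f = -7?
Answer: 2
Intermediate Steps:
X(x, Z) = Z + x (X(x, Z) = Z + x*1 = Z + x)
-92/(X(f, 18) - 57) = -92/((18 - 7) - 57) = -92/(11 - 57) = -92/(-46) = -1/46*(-92) = 2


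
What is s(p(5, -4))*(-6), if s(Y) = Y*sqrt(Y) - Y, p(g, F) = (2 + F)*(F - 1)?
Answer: 60 - 60*sqrt(10) ≈ -129.74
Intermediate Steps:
p(g, F) = (-1 + F)*(2 + F) (p(g, F) = (2 + F)*(-1 + F) = (-1 + F)*(2 + F))
s(Y) = Y**(3/2) - Y
s(p(5, -4))*(-6) = ((-2 - 4 + (-4)**2)**(3/2) - (-2 - 4 + (-4)**2))*(-6) = ((-2 - 4 + 16)**(3/2) - (-2 - 4 + 16))*(-6) = (10**(3/2) - 1*10)*(-6) = (10*sqrt(10) - 10)*(-6) = (-10 + 10*sqrt(10))*(-6) = 60 - 60*sqrt(10)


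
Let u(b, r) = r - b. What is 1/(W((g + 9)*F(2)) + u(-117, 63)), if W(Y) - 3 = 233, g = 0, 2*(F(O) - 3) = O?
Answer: 1/416 ≈ 0.0024038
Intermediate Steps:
F(O) = 3 + O/2
W(Y) = 236 (W(Y) = 3 + 233 = 236)
1/(W((g + 9)*F(2)) + u(-117, 63)) = 1/(236 + (63 - 1*(-117))) = 1/(236 + (63 + 117)) = 1/(236 + 180) = 1/416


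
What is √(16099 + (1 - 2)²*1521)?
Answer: 2*√4405 ≈ 132.74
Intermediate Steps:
√(16099 + (1 - 2)²*1521) = √(16099 + (-1)²*1521) = √(16099 + 1*1521) = √(16099 + 1521) = √17620 = 2*√4405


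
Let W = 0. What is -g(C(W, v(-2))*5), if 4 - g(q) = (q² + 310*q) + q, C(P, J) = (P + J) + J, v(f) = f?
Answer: -5824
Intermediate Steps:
C(P, J) = P + 2*J (C(P, J) = (J + P) + J = P + 2*J)
g(q) = 4 - q² - 311*q (g(q) = 4 - ((q² + 310*q) + q) = 4 - (q² + 311*q) = 4 + (-q² - 311*q) = 4 - q² - 311*q)
-g(C(W, v(-2))*5) = -(4 - ((0 + 2*(-2))*5)² - 311*(0 + 2*(-2))*5) = -(4 - ((0 - 4)*5)² - 311*(0 - 4)*5) = -(4 - (-4*5)² - (-1244)*5) = -(4 - 1*(-20)² - 311*(-20)) = -(4 - 1*400 + 6220) = -(4 - 400 + 6220) = -1*5824 = -5824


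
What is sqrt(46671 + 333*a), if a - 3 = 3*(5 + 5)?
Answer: 62*sqrt(15) ≈ 240.13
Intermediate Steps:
a = 33 (a = 3 + 3*(5 + 5) = 3 + 3*10 = 3 + 30 = 33)
sqrt(46671 + 333*a) = sqrt(46671 + 333*33) = sqrt(46671 + 10989) = sqrt(57660) = 62*sqrt(15)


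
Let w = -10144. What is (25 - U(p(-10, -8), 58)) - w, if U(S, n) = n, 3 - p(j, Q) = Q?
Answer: 10111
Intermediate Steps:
p(j, Q) = 3 - Q
(25 - U(p(-10, -8), 58)) - w = (25 - 1*58) - 1*(-10144) = (25 - 58) + 10144 = -33 + 10144 = 10111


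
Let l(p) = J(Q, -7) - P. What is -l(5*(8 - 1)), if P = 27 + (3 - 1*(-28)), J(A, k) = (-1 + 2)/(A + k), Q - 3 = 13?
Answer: 521/9 ≈ 57.889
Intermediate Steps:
Q = 16 (Q = 3 + 13 = 16)
J(A, k) = 1/(A + k)
P = 58 (P = 27 + (3 + 28) = 27 + 31 = 58)
l(p) = -521/9 (l(p) = 1/(16 - 7) - 1*58 = 1/9 - 58 = -521/9)
-l(5*(8 - 1)) = -1*(-521/9) = 521/9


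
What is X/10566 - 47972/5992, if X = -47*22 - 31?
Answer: -10692784/1318989 ≈ -8.1068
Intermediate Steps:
X = -1065 (X = -1034 - 31 = -1065)
X/10566 - 47972/5992 = -1065/10566 - 47972/5992 = -1065*1/10566 - 47972*1/5992 = -355/3522 - 11993/1498 = -10692784/1318989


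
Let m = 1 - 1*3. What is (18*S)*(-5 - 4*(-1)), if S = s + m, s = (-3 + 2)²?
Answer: 18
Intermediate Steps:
s = 1 (s = (-1)² = 1)
m = -2 (m = 1 - 3 = -2)
S = -1 (S = 1 - 2 = -1)
(18*S)*(-5 - 4*(-1)) = (18*(-1))*(-5 - 4*(-1)) = -18*(-5 + 4) = -18*(-1) = 18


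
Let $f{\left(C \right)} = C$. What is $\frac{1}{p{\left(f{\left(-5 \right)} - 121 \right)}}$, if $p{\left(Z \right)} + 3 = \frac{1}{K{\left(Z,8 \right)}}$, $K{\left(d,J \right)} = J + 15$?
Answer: $- \frac{23}{68} \approx -0.33824$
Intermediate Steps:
$K{\left(d,J \right)} = 15 + J$
$p{\left(Z \right)} = - \frac{68}{23}$ ($p{\left(Z \right)} = -3 + \frac{1}{15 + 8} = -3 + \frac{1}{23} = - \frac{68}{23}$)
$\frac{1}{p{\left(f{\left(-5 \right)} - 121 \right)}} = \frac{1}{- \frac{68}{23}} = - \frac{23}{68}$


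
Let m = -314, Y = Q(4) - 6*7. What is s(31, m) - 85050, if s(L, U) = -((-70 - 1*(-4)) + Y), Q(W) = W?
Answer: -84946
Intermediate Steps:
Y = -38 (Y = 4 - 6*7 = 4 - 42 = -38)
s(L, U) = 104 (s(L, U) = -((-70 - 1*(-4)) - 38) = -((-70 + 4) - 38) = -(-66 - 38) = -1*(-104) = 104)
s(31, m) - 85050 = 104 - 85050 = -84946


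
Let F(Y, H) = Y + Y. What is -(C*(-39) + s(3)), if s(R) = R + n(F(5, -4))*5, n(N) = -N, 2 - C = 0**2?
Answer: 125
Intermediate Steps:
C = 2 (C = 2 - 1*0**2 = 2 - 1*0 = 2 + 0 = 2)
F(Y, H) = 2*Y
s(R) = -50 + R (s(R) = R - 2*5*5 = R - 1*10*5 = R - 10*5 = R - 50 = -50 + R)
-(C*(-39) + s(3)) = -(2*(-39) + (-50 + 3)) = -(-78 - 47) = -1*(-125) = 125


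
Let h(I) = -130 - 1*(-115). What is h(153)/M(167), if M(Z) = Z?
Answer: -15/167 ≈ -0.089820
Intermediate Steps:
h(I) = -15 (h(I) = -130 + 115 = -15)
h(153)/M(167) = -15/167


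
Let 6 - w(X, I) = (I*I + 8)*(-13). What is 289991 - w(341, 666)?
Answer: -5476347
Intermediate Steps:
w(X, I) = 110 + 13*I**2 (w(X, I) = 6 - (I*I + 8)*(-13) = 6 - (I**2 + 8)*(-13) = 6 - (8 + I**2)*(-13) = 6 - (-104 - 13*I**2) = 6 + (104 + 13*I**2) = 110 + 13*I**2)
289991 - w(341, 666) = 289991 - (110 + 13*666**2) = 289991 - (110 + 13*443556) = 289991 - (110 + 5766228) = 289991 - 1*5766338 = 289991 - 5766338 = -5476347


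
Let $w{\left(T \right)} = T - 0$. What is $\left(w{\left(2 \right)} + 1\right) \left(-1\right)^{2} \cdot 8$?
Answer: $24$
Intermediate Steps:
$w{\left(T \right)} = T$ ($w{\left(T \right)} = T + 0 = T$)
$\left(w{\left(2 \right)} + 1\right) \left(-1\right)^{2} \cdot 8 = \left(2 + 1\right) \left(-1\right)^{2} \cdot 8 = 3 \cdot 1 \cdot 8 = 3 \cdot 8 = 24$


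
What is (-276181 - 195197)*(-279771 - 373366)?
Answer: 307874412786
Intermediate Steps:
(-276181 - 195197)*(-279771 - 373366) = -471378*(-653137) = 307874412786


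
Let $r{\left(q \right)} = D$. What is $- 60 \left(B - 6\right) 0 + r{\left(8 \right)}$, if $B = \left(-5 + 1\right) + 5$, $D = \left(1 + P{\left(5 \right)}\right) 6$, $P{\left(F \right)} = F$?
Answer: $36$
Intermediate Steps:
$D = 36$ ($D = \left(1 + 5\right) 6 = 6 \cdot 6 = 36$)
$r{\left(q \right)} = 36$
$B = 1$ ($B = -4 + 5 = 1$)
$- 60 \left(B - 6\right) 0 + r{\left(8 \right)} = - 60 \left(1 - 6\right) 0 + 36 = - 60 \left(\left(-5\right) 0\right) + 36 = \left(-60\right) 0 + 36 = 0 + 36 = 36$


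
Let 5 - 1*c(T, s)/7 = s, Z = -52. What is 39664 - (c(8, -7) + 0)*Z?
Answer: 44032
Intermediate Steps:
c(T, s) = 35 - 7*s
39664 - (c(8, -7) + 0)*Z = 39664 - ((35 - 7*(-7)) + 0)*(-52) = 39664 - ((35 + 49) + 0)*(-52) = 39664 - (84 + 0)*(-52) = 39664 - 84*(-52) = 39664 - 1*(-4368) = 39664 + 4368 = 44032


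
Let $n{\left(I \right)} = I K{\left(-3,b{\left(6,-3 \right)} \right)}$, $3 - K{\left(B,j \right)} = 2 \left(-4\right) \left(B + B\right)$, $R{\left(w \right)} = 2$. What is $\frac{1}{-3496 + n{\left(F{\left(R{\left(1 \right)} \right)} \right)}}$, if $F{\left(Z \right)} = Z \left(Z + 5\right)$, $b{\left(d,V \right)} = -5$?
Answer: $- \frac{1}{4126} \approx -0.00024237$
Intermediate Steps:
$K{\left(B,j \right)} = 3 + 16 B$ ($K{\left(B,j \right)} = 3 - 2 \left(-4\right) \left(B + B\right) = 3 - - 8 \cdot 2 B = 3 - - 16 B = 3 + 16 B$)
$F{\left(Z \right)} = Z \left(5 + Z\right)$
$n{\left(I \right)} = - 45 I$ ($n{\left(I \right)} = I \left(3 + 16 \left(-3\right)\right) = I \left(3 - 48\right) = I \left(-45\right) = - 45 I$)
$\frac{1}{-3496 + n{\left(F{\left(R{\left(1 \right)} \right)} \right)}} = \frac{1}{-3496 - 45 \cdot 2 \left(5 + 2\right)} = \frac{1}{-3496 - 45 \cdot 2 \cdot 7} = \frac{1}{-3496 - 630} = \frac{1}{-4126} = - \frac{1}{4126}$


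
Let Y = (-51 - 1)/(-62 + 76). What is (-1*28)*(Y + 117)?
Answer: -3172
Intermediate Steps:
Y = -26/7 (Y = -52/14 = -52*1/14 = -26/7 ≈ -3.7143)
(-1*28)*(Y + 117) = (-1*28)*(-26/7 + 117) = -28*793/7 = -3172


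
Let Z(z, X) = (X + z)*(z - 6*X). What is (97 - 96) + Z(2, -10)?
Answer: -495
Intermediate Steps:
(97 - 96) + Z(2, -10) = (97 - 96) + (2**2 - 6*(-10)**2 - 5*(-10)*2) = 1 + (4 - 6*100 + 100) = 1 + (4 - 600 + 100) = 1 - 496 = -495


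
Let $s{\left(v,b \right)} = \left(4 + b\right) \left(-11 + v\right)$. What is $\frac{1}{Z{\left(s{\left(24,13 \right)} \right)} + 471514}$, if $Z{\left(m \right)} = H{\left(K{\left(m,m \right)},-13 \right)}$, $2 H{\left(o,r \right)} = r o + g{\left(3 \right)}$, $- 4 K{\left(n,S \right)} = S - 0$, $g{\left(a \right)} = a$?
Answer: $\frac{8}{3774997} \approx 2.1192 \cdot 10^{-6}$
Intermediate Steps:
$K{\left(n,S \right)} = - \frac{S}{4}$ ($K{\left(n,S \right)} = - \frac{S - 0}{4} = - \frac{S + 0}{4} = - \frac{S}{4}$)
$s{\left(v,b \right)} = \left(-11 + v\right) \left(4 + b\right)$
$H{\left(o,r \right)} = \frac{3}{2} + \frac{o r}{2}$ ($H{\left(o,r \right)} = \frac{r o + 3}{2} = \frac{o r + 3}{2} = \frac{3 + o r}{2} = \frac{3}{2} + \frac{o r}{2}$)
$Z{\left(m \right)} = \frac{3}{2} + \frac{13 m}{8}$ ($Z{\left(m \right)} = \frac{3}{2} + \frac{1}{2} \left(- \frac{m}{4}\right) \left(-13\right) = \frac{3}{2} + \frac{13 m}{8}$)
$\frac{1}{Z{\left(s{\left(24,13 \right)} \right)} + 471514} = \frac{1}{\left(\frac{3}{2} + \frac{13 \left(-44 - 143 + 4 \cdot 24 + 13 \cdot 24\right)}{8}\right) + 471514} = \frac{1}{\left(\frac{3}{2} + \frac{13 \left(-44 - 143 + 96 + 312\right)}{8}\right) + 471514} = \frac{1}{\left(\frac{3}{2} + \frac{13}{8} \cdot 221\right) + 471514} = \frac{1}{\left(\frac{3}{2} + \frac{2873}{8}\right) + 471514} = \frac{1}{\frac{2885}{8} + 471514} = \frac{1}{\frac{3774997}{8}} = \frac{8}{3774997}$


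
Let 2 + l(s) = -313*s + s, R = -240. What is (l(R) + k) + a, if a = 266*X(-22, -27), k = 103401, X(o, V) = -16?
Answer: 174023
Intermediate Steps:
l(s) = -2 - 312*s (l(s) = -2 + (-313*s + s) = -2 - 312*s)
a = -4256 (a = 266*(-16) = -4256)
(l(R) + k) + a = ((-2 - 312*(-240)) + 103401) - 4256 = ((-2 + 74880) + 103401) - 4256 = (74878 + 103401) - 4256 = 178279 - 4256 = 174023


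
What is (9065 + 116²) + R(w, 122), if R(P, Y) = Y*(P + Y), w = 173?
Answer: 58511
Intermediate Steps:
(9065 + 116²) + R(w, 122) = (9065 + 116²) + 122*(173 + 122) = (9065 + 13456) + 122*295 = 22521 + 35990 = 58511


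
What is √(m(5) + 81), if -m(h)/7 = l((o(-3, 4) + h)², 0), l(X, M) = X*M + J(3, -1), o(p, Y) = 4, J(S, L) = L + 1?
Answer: 9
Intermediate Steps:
J(S, L) = 1 + L
l(X, M) = M*X (l(X, M) = X*M + (1 - 1) = M*X + 0 = M*X)
m(h) = 0 (m(h) = -0*(4 + h)² = -7*0 = 0)
√(m(5) + 81) = √(0 + 81) = √81 = 9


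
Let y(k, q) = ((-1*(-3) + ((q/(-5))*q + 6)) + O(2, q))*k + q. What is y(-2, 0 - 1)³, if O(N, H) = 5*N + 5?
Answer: -14348907/125 ≈ -1.1479e+5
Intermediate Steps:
O(N, H) = 5 + 5*N
y(k, q) = q + k*(24 - q²/5) (y(k, q) = ((-1*(-3) + ((q/(-5))*q + 6)) + (5 + 5*2))*k + q = ((3 + ((q*(-⅕))*q + 6)) + (5 + 10))*k + q = ((3 + ((-q/5)*q + 6)) + 15)*k + q = ((3 + (-q²/5 + 6)) + 15)*k + q = ((3 + (6 - q²/5)) + 15)*k + q = ((9 - q²/5) + 15)*k + q = (24 - q²/5)*k + q = k*(24 - q²/5) + q = q + k*(24 - q²/5))
y(-2, 0 - 1)³ = ((0 - 1) + 24*(-2) - ⅕*(-2)*(0 - 1)²)³ = (-1 - 48 - ⅕*(-2)*(-1)²)³ = (-1 - 48 - ⅕*(-2)*1)³ = (-1 - 48 + ⅖)³ = (-243/5)³ = -14348907/125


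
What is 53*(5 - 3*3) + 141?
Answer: -71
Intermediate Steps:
53*(5 - 3*3) + 141 = 53*(5 - 9) + 141 = 53*(-4) + 141 = -212 + 141 = -71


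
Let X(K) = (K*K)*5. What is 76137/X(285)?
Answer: 25379/135375 ≈ 0.18747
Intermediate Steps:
X(K) = 5*K² (X(K) = K²*5 = 5*K²)
76137/X(285) = 76137/((5*285²)) = 76137/((5*81225)) = 76137/406125 = 76137*(1/406125) = 25379/135375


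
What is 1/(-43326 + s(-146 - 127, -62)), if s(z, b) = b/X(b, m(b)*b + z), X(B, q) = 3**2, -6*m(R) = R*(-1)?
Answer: -9/389996 ≈ -2.3077e-5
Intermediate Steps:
m(R) = R/6 (m(R) = -R*(-1)/6 = -(-1)*R/6 = R/6)
X(B, q) = 9
s(z, b) = b/9
1/(-43326 + s(-146 - 127, -62)) = 1/(-43326 + (1/9)*(-62)) = 1/(-43326 - 62/9) = 1/(-389996/9) = -9/389996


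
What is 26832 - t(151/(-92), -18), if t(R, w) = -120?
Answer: 26952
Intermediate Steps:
26832 - t(151/(-92), -18) = 26832 - 1*(-120) = 26832 + 120 = 26952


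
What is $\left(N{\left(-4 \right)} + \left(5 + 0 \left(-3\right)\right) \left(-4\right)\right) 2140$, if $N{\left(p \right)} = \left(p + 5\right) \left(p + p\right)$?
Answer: $-59920$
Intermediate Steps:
$N{\left(p \right)} = 2 p \left(5 + p\right)$ ($N{\left(p \right)} = \left(5 + p\right) 2 p = 2 p \left(5 + p\right)$)
$\left(N{\left(-4 \right)} + \left(5 + 0 \left(-3\right)\right) \left(-4\right)\right) 2140 = \left(2 \left(-4\right) \left(5 - 4\right) + \left(5 + 0 \left(-3\right)\right) \left(-4\right)\right) 2140 = \left(2 \left(-4\right) 1 + \left(5 + 0\right) \left(-4\right)\right) 2140 = \left(-8 + 5 \left(-4\right)\right) 2140 = \left(-8 - 20\right) 2140 = \left(-28\right) 2140 = -59920$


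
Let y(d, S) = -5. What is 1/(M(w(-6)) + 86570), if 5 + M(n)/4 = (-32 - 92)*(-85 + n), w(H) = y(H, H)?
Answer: 1/131190 ≈ 7.6225e-6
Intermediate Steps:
w(H) = -5
M(n) = 42140 - 496*n (M(n) = -20 + 4*((-32 - 92)*(-85 + n)) = -20 + 4*(-124*(-85 + n)) = -20 + 4*(10540 - 124*n) = -20 + (42160 - 496*n) = 42140 - 496*n)
1/(M(w(-6)) + 86570) = 1/((42140 - 496*(-5)) + 86570) = 1/((42140 + 2480) + 86570) = 1/(44620 + 86570) = 1/131190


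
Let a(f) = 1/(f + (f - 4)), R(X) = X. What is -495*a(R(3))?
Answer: -495/2 ≈ -247.50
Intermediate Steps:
a(f) = 1/(-4 + 2*f) (a(f) = 1/(f + (-4 + f)) = 1/(-4 + 2*f))
-495*a(R(3)) = -495/(2*(-2 + 3)) = -495/(2*1) = -495/2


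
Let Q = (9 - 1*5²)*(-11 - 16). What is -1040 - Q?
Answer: -1472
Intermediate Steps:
Q = 432 (Q = (9 - 1*25)*(-27) = (9 - 25)*(-27) = -16*(-27) = 432)
-1040 - Q = -1040 - 1*432 = -1040 - 432 = -1472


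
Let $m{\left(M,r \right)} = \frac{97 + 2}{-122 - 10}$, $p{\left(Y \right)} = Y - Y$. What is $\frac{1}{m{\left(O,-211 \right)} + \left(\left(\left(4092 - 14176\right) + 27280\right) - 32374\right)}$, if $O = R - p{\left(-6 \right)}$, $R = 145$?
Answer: $- \frac{4}{60715} \approx -6.5882 \cdot 10^{-5}$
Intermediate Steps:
$p{\left(Y \right)} = 0$
$O = 145$ ($O = 145 - 0 = 145 + 0 = 145$)
$m{\left(M,r \right)} = - \frac{3}{4}$ ($m{\left(M,r \right)} = \frac{99}{-132} = 99 \left(- \frac{1}{132}\right) = - \frac{3}{4}$)
$\frac{1}{m{\left(O,-211 \right)} + \left(\left(\left(4092 - 14176\right) + 27280\right) - 32374\right)} = \frac{1}{- \frac{3}{4} + \left(\left(\left(4092 - 14176\right) + 27280\right) - 32374\right)} = \frac{1}{- \frac{3}{4} + \left(\left(-10084 + 27280\right) - 32374\right)} = \frac{1}{- \frac{3}{4} + \left(17196 - 32374\right)} = \frac{1}{- \frac{3}{4} - 15178} = \frac{1}{- \frac{60715}{4}} = - \frac{4}{60715}$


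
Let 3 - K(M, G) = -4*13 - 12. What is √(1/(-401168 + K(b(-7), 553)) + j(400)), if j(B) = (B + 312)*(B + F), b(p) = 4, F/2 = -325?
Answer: I*√28636998172179101/401101 ≈ 421.9*I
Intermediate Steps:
F = -650 (F = 2*(-325) = -650)
K(M, G) = 67 (K(M, G) = 3 - (-4*13 - 12) = 3 - (-52 - 12) = 3 - 1*(-64) = 3 + 64 = 67)
j(B) = (-650 + B)*(312 + B) (j(B) = (B + 312)*(B - 650) = (312 + B)*(-650 + B) = (-650 + B)*(312 + B))
√(1/(-401168 + K(b(-7), 553)) + j(400)) = √(1/(-401168 + 67) + (-202800 + 400² - 338*400)) = √(1/(-401101) + (-202800 + 160000 - 135200)) = √(-1/401101 - 178000) = √(-71395978001/401101) = I*√28636998172179101/401101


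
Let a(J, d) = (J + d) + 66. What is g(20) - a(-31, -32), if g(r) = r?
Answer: 17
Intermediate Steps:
a(J, d) = 66 + J + d
g(20) - a(-31, -32) = 20 - (66 - 31 - 32) = 20 - 1*3 = 20 - 3 = 17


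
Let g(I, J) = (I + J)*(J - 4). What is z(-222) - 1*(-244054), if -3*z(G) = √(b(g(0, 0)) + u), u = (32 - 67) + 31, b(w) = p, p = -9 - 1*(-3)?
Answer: 244054 - I*√10/3 ≈ 2.4405e+5 - 1.0541*I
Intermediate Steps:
g(I, J) = (-4 + J)*(I + J) (g(I, J) = (I + J)*(-4 + J) = (-4 + J)*(I + J))
p = -6 (p = -9 + 3 = -6)
b(w) = -6
u = -4 (u = -35 + 31 = -4)
z(G) = -I*√10/3 (z(G) = -√(-6 - 4)/3 = -I*√10/3)
z(-222) - 1*(-244054) = -I*√10/3 - 1*(-244054) = -I*√10/3 + 244054 = 244054 - I*√10/3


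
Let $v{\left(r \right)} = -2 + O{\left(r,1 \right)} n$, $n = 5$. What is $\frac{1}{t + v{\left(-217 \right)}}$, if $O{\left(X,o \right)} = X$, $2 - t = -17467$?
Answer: $\frac{1}{16382} \approx 6.1043 \cdot 10^{-5}$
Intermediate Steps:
$t = 17469$ ($t = 2 - -17467 = 2 + 17467 = 17469$)
$v{\left(r \right)} = -2 + 5 r$ ($v{\left(r \right)} = -2 + r 5 = -2 + 5 r$)
$\frac{1}{t + v{\left(-217 \right)}} = \frac{1}{17469 + \left(-2 + 5 \left(-217\right)\right)} = \frac{1}{17469 - 1087} = \frac{1}{16382}$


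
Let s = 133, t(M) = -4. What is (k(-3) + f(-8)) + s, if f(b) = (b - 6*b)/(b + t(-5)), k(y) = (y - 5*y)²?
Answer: 821/3 ≈ 273.67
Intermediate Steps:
k(y) = 16*y² (k(y) = (-4*y)² = 16*y²)
f(b) = -5*b/(-4 + b) (f(b) = (b - 6*b)/(b - 4) = (-5*b)/(-4 + b) = -5*b/(-4 + b))
(k(-3) + f(-8)) + s = (16*(-3)² - 5*(-8)/(-4 - 8)) + 133 = (16*9 - 5*(-8)/(-12)) + 133 = (144 - 5*(-8)*(-1/12)) + 133 = (144 - 10/3) + 133 = 422/3 + 133 = 821/3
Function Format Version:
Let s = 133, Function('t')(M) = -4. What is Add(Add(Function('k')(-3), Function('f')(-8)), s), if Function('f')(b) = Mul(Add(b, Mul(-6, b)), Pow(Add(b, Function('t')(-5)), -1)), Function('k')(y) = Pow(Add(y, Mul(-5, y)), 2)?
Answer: Rational(821, 3) ≈ 273.67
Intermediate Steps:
Function('k')(y) = Mul(16, Pow(y, 2)) (Function('k')(y) = Pow(Mul(-4, y), 2) = Mul(16, Pow(y, 2)))
Function('f')(b) = Mul(-5, b, Pow(Add(-4, b), -1)) (Function('f')(b) = Mul(Add(b, Mul(-6, b)), Pow(Add(b, -4), -1)) = Mul(Mul(-5, b), Pow(Add(-4, b), -1)) = Mul(-5, b, Pow(Add(-4, b), -1)))
Add(Add(Function('k')(-3), Function('f')(-8)), s) = Add(Add(Mul(16, Pow(-3, 2)), Mul(-5, -8, Pow(Add(-4, -8), -1))), 133) = Add(Add(Mul(16, 9), Mul(-5, -8, Pow(-12, -1))), 133) = Add(Add(144, Mul(-5, -8, Rational(-1, 12))), 133) = Add(Add(144, Rational(-10, 3)), 133) = Add(Rational(422, 3), 133) = Rational(821, 3)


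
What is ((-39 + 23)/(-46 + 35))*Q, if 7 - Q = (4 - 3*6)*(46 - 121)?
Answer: -16688/11 ≈ -1517.1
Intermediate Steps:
Q = -1043 (Q = 7 - (4 - 3*6)*(46 - 121) = 7 - (4 - 18)*(-75) = 7 - (-14)*(-75) = 7 - 1*1050 = 7 - 1050 = -1043)
((-39 + 23)/(-46 + 35))*Q = ((-39 + 23)/(-46 + 35))*(-1043) = -16/(-11)*(-1043) = -16*(-1/11)*(-1043) = (16/11)*(-1043) = -16688/11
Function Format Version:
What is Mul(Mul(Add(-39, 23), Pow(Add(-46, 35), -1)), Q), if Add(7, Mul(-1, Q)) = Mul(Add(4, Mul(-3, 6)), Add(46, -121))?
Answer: Rational(-16688, 11) ≈ -1517.1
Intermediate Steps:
Q = -1043 (Q = Add(7, Mul(-1, Mul(Add(4, Mul(-3, 6)), Add(46, -121)))) = Add(7, Mul(-1, Mul(Add(4, -18), -75))) = Add(7, Mul(-1, Mul(-14, -75))) = Add(7, Mul(-1, 1050)) = Add(7, -1050) = -1043)
Mul(Mul(Add(-39, 23), Pow(Add(-46, 35), -1)), Q) = Mul(Mul(Add(-39, 23), Pow(Add(-46, 35), -1)), -1043) = Mul(Mul(-16, Pow(-11, -1)), -1043) = Mul(Mul(-16, Rational(-1, 11)), -1043) = Mul(Rational(16, 11), -1043) = Rational(-16688, 11)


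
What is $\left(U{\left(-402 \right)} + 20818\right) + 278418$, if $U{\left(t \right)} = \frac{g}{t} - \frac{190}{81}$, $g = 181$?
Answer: $\frac{3247877197}{10854} \approx 2.9923 \cdot 10^{5}$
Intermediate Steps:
$U{\left(t \right)} = - \frac{190}{81} + \frac{181}{t}$ ($U{\left(t \right)} = \frac{181}{t} - \frac{190}{81} = - \frac{190}{81} + \frac{181}{t}$)
$\left(U{\left(-402 \right)} + 20818\right) + 278418 = \left(\left(- \frac{190}{81} + \frac{181}{-402}\right) + 20818\right) + 278418 = \left(\left(- \frac{190}{81} + 181 \left(- \frac{1}{402}\right)\right) + 20818\right) + 278418 = \left(\left(- \frac{190}{81} - \frac{181}{402}\right) + 20818\right) + 278418 = \left(- \frac{30347}{10854} + 20818\right) + 278418 = \frac{225928225}{10854} + 278418 = \frac{3247877197}{10854}$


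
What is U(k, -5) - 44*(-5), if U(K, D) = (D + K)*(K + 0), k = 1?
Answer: 216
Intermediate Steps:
U(K, D) = K*(D + K) (U(K, D) = (D + K)*K = K*(D + K))
U(k, -5) - 44*(-5) = 1*(-5 + 1) - 44*(-5) = 1*(-4) + 220 = -4 + 220 = 216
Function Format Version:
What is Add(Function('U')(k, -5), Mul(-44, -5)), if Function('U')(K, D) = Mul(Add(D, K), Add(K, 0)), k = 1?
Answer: 216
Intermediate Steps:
Function('U')(K, D) = Mul(K, Add(D, K)) (Function('U')(K, D) = Mul(Add(D, K), K) = Mul(K, Add(D, K)))
Add(Function('U')(k, -5), Mul(-44, -5)) = Add(Mul(1, Add(-5, 1)), Mul(-44, -5)) = Add(Mul(1, -4), 220) = Add(-4, 220) = 216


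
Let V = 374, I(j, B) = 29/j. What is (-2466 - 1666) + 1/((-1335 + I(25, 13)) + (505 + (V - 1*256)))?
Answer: -73429797/17771 ≈ -4132.0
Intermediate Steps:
(-2466 - 1666) + 1/((-1335 + I(25, 13)) + (505 + (V - 1*256))) = (-2466 - 1666) + 1/((-1335 + 29/25) + (505 + (374 - 1*256))) = -4132 + 1/((-1335 + 29*(1/25)) + (505 + (374 - 256))) = -4132 + 1/((-1335 + 29/25) + (505 + 118)) = -4132 + 1/(-33346/25 + 623) = -4132 + 1/(-17771/25) = -4132 - 25/17771 = -73429797/17771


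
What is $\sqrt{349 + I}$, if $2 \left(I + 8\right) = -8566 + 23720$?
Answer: $\sqrt{7918} \approx 88.983$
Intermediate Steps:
$I = 7569$ ($I = -8 + \frac{-8566 + 23720}{2} = -8 + \frac{1}{2} \cdot 15154 = -8 + 7577 = 7569$)
$\sqrt{349 + I} = \sqrt{349 + 7569} = \sqrt{7918}$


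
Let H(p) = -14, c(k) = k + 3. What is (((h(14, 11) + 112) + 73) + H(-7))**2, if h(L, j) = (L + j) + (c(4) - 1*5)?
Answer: 39204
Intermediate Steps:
c(k) = 3 + k
h(L, j) = 2 + L + j (h(L, j) = (L + j) + ((3 + 4) - 1*5) = (L + j) + (7 - 5) = (L + j) + 2 = 2 + L + j)
(((h(14, 11) + 112) + 73) + H(-7))**2 = ((((2 + 14 + 11) + 112) + 73) - 14)**2 = (((27 + 112) + 73) - 14)**2 = ((139 + 73) - 14)**2 = (212 - 14)**2 = 198**2 = 39204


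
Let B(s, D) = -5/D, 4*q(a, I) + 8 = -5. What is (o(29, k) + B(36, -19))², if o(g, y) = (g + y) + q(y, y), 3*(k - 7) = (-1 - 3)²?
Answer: 76440049/51984 ≈ 1470.5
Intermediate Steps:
q(a, I) = -13/4 (q(a, I) = -2 + (¼)*(-5) = -2 - 5/4 = -13/4)
k = 37/3 (k = 7 + (-1 - 3)²/3 = 7 + (⅓)*(-4)² = 7 + (⅓)*16 = 7 + 16/3 = 37/3 ≈ 12.333)
o(g, y) = -13/4 + g + y (o(g, y) = (g + y) - 13/4 = -13/4 + g + y)
(o(29, k) + B(36, -19))² = ((-13/4 + 29 + 37/3) - 5/(-19))² = (457/12 - 5*(-1/19))² = (457/12 + 5/19)² = (8743/228)² = 76440049/51984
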